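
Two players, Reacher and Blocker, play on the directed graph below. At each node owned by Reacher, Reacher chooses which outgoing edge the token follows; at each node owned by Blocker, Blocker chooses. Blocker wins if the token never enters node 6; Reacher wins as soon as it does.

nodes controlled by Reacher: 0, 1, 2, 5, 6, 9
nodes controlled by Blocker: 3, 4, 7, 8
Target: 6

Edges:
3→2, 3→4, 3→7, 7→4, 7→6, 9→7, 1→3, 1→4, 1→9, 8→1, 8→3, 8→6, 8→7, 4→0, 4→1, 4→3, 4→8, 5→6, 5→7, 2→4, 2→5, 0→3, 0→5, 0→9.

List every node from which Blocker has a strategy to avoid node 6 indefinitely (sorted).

A0 = {6}
A1: add {5} — 5 (Reacher) has 5→6.
A2: add {0, 2} — 0 (Reacher) has 0→5; 2 (Reacher) has 2→5.
A3 = A2; e.g. 1 (Reacher) has no edge into A2. Fixed point.
Reacher's attractor = {0, 2, 5, 6}; Blocker avoids the target exactly from the complement.

1, 3, 4, 7, 8, 9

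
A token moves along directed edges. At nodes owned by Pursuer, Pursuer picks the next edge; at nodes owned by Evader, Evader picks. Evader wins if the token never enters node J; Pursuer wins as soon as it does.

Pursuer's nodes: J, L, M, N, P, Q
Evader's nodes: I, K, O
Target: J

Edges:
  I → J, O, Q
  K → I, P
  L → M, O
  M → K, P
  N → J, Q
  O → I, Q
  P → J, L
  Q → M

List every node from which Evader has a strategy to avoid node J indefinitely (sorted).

A0 = {J}
A1: add {N, P} — N (Pursuer) has N→J; P (Pursuer) has P→J.
A2: add {M} — M (Pursuer) has M→P.
A3: add {L, Q} — L (Pursuer) has L→M; Q (Pursuer) has Q→M.
A4 = A3; e.g. I (Evader) can still go to O. Fixed point.
Pursuer's attractor = {J, L, M, N, P, Q}; Evader avoids the target exactly from the complement.

I, K, O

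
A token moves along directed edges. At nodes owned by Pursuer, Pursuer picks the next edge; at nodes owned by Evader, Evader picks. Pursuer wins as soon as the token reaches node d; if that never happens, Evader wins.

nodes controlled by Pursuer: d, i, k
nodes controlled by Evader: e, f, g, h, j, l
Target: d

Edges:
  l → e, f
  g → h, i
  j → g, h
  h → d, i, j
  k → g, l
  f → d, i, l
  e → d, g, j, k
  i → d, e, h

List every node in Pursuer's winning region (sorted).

A0 = {d}
A1: add {i} — i (Pursuer) has i→d.
A2 = A1; e.g. e (Evader) can still go to g. Fixed point.
Pursuer's winning region = {d, i}.

d, i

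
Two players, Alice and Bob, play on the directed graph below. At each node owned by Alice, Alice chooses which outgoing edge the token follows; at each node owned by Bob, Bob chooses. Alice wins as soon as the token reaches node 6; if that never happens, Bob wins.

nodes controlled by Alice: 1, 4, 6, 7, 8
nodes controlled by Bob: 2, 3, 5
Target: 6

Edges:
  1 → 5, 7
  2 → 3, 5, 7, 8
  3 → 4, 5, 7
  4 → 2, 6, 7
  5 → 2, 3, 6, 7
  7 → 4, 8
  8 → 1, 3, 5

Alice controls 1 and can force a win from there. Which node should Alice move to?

7

A0 = {6}
A1: add {4} — 4 (Alice) has 4→6.
A2: add {7} — 7 (Alice) has 7→4.
A3: add {1} — 1 (Alice) has 1→7.
A4: add {8} — 8 (Alice) has 8→1.
A5 = A4; e.g. 2 (Bob) can still go to 3. Fixed point.
From 1, successor 7 is in the attractor (rank 2); the other successor 5 is not.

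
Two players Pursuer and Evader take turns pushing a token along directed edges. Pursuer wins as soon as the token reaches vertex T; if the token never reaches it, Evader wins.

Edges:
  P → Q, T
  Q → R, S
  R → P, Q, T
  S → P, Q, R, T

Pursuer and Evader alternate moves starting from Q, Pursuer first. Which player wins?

Track states (vertex, player-to-move).
A0 = {(T,Pursuer), (T,Evader)}
A1: add {(P,Pursuer), (R,Pursuer), (S,Pursuer)}.
A2: add {(Q,Evader)}.
A3 = A2; e.g. (P,Evader) stays out. (Q,Pursuer) never enters ⇒ Evader avoids the target.

Evader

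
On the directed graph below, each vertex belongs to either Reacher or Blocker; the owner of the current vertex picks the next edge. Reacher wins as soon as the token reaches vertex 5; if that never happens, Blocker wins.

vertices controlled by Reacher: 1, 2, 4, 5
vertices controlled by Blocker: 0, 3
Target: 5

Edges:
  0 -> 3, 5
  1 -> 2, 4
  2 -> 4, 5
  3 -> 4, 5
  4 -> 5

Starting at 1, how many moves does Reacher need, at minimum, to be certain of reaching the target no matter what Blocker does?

A0 = {5}
A1: add {2, 4} — 2 (Reacher) has 2→5; 4 (Reacher) has 4→5.
A2: add {1, 3} — 1 (Reacher) has 1→2; 3 (Blocker): all of {4, 5} already in.
1 enters the attractor at level 2, so Reacher can force the target in 2 moves from there.

2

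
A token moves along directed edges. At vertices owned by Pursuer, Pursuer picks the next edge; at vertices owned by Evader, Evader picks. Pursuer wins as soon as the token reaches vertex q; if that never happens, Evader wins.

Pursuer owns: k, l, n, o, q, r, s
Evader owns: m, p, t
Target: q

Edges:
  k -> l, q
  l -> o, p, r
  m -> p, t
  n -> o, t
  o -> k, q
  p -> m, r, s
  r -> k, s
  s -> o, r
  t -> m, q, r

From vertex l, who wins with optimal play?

Pursuer

A0 = {q}
A1: add {k, o} — k (Pursuer) has k→q; o (Pursuer) has o→q.
A2: add {l, n, r, s} — l (Pursuer) has l→o; n (Pursuer) has n→o; r (Pursuer) has r→k; s (Pursuer) has s→o.
A3 = A2; e.g. m (Evader) can still go to p. Fixed point.
l ∈ A2, so Pursuer can force the target.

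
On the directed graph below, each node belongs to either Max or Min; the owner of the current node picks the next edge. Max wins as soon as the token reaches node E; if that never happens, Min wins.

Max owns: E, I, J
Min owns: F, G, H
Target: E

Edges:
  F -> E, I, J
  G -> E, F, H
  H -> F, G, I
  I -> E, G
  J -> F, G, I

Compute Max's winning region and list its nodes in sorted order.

E, F, I, J

A0 = {E}
A1: add {I} — I (Max) has I→E.
A2: add {J} — J (Max) has J→I.
A3: add {F} — F (Min): all of {E, I, J} already in.
A4 = A3; e.g. G (Min) can still go to H. Fixed point.
Max's winning region = {E, F, I, J}.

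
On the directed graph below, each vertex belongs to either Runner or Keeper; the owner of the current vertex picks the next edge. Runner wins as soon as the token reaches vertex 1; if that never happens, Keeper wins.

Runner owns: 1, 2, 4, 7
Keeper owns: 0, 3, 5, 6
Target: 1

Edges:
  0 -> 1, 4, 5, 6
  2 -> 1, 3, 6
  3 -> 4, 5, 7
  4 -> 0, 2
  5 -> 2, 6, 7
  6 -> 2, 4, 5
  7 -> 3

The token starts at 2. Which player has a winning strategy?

Runner

A0 = {1}
A1: add {2} — 2 (Runner) has 2→1.
2 ∈ A1, so Runner can force the target.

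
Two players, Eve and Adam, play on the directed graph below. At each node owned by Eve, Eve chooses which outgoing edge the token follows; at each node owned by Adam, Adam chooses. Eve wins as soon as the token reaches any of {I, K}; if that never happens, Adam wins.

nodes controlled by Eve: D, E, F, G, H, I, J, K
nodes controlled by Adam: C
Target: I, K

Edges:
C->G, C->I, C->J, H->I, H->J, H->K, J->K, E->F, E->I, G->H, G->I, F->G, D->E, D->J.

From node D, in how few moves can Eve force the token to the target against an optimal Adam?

A0 = {I, K}
A1: add {E, G, H, J} — E (Eve) has E→I; G (Eve) has G→I; H (Eve) has H→I; J (Eve) has J→K.
A2: add {C, D, F} — C (Adam): all of {G, I, J} already in; D (Eve) has D→E; F (Eve) has F→G.
A2 = all vertices. Fixed point.
D enters the attractor at level 2, so Eve can force the target in 2 moves from there.

2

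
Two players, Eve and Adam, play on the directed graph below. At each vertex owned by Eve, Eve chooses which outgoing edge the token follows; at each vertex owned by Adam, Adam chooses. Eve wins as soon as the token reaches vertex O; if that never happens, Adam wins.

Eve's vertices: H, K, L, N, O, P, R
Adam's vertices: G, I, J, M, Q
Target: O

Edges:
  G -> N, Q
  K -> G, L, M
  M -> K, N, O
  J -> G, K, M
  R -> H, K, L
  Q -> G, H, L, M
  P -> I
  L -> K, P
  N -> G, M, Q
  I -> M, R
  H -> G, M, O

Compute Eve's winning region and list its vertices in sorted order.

H, O, R

A0 = {O}
A1: add {H} — H (Eve) has H→O.
A2: add {R} — R (Eve) has R→H.
A3 = A2; e.g. G (Adam) can still go to N. Fixed point.
Eve's winning region = {H, O, R}.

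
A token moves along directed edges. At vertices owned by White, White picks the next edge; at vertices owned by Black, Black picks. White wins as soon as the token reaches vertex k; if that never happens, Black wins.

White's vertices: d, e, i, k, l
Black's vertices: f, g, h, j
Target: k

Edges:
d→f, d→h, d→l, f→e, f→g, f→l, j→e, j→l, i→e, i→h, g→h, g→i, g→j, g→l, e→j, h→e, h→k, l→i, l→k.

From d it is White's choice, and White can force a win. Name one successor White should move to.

A0 = {k}
A1: add {l} — l (White) has l→k.
A2: add {d} — d (White) has d→l.
A3 = A2; e.g. e (White) has no edge into A2. Fixed point.
From d, successor l is in the attractor (rank 1); the other successors f, h are not.

l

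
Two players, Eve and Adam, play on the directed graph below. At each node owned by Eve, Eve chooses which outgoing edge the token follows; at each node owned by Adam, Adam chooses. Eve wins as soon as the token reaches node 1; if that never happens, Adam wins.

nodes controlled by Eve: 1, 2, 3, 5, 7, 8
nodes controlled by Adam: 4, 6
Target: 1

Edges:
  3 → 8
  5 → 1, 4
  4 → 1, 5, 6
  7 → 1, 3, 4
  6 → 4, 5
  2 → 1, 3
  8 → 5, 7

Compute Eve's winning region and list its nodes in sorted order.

A0 = {1}
A1: add {2, 5, 7} — 2 (Eve) has 2→1; 5 (Eve) has 5→1; 7 (Eve) has 7→1.
A2: add {8} — 8 (Eve) has 8→5.
A3: add {3} — 3 (Eve) has 3→8.
A4 = A3; e.g. 4 (Adam) can still go to 6. Fixed point.
Eve's winning region = {1, 2, 3, 5, 7, 8}.

1, 2, 3, 5, 7, 8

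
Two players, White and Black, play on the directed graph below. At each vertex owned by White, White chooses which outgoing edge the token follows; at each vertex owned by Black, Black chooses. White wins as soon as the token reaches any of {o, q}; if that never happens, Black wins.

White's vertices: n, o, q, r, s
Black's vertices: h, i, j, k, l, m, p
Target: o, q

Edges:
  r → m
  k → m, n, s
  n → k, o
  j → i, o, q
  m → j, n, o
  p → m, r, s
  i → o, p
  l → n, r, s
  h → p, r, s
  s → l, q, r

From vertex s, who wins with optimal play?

White

A0 = {o, q}
A1: add {n, s} — n (White) has n→o; s (White) has s→q.
A2 = A1; e.g. h (Black) can still go to p. Fixed point.
s ∈ A1, so White can force the target.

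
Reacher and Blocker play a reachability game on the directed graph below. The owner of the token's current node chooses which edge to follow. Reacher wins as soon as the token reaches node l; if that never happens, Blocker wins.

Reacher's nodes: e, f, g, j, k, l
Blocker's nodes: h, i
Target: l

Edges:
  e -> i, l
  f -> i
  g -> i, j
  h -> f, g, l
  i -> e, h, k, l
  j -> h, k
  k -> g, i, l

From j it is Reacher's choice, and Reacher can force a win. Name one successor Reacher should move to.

k

A0 = {l}
A1: add {e, k} — e (Reacher) has e→l; k (Reacher) has k→l.
A2: add {j} — j (Reacher) has j→k.
A3: add {g} — g (Reacher) has g→j.
A4 = A3; e.g. f (Reacher) has no edge into A3. Fixed point.
From j, successor k is in the attractor (rank 1); the other successor h is not.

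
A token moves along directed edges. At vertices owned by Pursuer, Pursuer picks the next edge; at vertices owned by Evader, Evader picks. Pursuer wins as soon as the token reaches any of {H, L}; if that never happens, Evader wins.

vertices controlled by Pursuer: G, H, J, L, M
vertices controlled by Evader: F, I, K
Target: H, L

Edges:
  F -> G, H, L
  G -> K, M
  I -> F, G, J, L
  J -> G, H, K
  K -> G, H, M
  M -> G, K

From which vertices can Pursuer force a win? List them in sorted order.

A0 = {H, L}
A1: add {J} — J (Pursuer) has J→H.
A2 = A1; e.g. F (Evader) can still go to G. Fixed point.
Pursuer's winning region = {H, J, L}.

H, J, L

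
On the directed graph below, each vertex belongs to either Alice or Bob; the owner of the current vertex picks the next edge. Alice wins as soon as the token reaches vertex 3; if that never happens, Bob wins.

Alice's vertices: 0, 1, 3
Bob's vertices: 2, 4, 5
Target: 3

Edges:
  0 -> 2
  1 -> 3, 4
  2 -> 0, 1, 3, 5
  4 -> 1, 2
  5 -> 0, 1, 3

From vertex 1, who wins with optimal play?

A0 = {3}
A1: add {1} — 1 (Alice) has 1→3.
A2 = A1; e.g. 0 (Alice) has no edge into A1. Fixed point.
1 ∈ A1, so Alice can force the target.

Alice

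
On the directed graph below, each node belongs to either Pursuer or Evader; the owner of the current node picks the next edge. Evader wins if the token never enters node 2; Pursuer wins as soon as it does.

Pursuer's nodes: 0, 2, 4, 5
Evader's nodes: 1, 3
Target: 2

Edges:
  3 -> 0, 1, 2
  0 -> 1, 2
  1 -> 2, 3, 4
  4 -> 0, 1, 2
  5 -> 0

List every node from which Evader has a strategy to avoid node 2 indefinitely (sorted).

1, 3

A0 = {2}
A1: add {0, 4} — 0 (Pursuer) has 0→2; 4 (Pursuer) has 4→2.
A2: add {5} — 5 (Pursuer) has 5→0.
A3 = A2; e.g. 1 (Evader) can still go to 3. Fixed point.
Pursuer's attractor = {0, 2, 4, 5}; Evader avoids the target exactly from the complement.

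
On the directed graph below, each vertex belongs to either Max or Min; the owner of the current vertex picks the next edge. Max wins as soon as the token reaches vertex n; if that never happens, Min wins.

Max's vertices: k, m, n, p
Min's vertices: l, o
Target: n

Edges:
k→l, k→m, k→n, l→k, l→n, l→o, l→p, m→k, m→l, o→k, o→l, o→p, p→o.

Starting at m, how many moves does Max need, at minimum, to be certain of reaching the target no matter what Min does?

2

A0 = {n}
A1: add {k} — k (Max) has k→n.
A2: add {m} — m (Max) has m→k.
A3 = A2; e.g. l (Min) can still go to o. Fixed point.
m enters the attractor at level 2, so Max can force the target in 2 moves from there.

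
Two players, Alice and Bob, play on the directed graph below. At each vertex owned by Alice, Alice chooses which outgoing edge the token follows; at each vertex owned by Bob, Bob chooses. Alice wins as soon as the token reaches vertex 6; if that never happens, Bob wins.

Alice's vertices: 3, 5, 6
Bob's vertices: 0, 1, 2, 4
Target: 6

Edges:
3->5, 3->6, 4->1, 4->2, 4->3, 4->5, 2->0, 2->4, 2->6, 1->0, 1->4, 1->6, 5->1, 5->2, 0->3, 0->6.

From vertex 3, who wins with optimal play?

A0 = {6}
A1: add {3} — 3 (Alice) has 3→6.
3 ∈ A1, so Alice can force the target.

Alice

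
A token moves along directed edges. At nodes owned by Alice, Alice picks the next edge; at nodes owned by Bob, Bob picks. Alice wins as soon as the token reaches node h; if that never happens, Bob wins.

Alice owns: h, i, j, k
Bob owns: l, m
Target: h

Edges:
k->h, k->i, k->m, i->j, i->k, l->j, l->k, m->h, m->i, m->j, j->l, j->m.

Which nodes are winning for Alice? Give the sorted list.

A0 = {h}
A1: add {k} — k (Alice) has k→h.
A2: add {i} — i (Alice) has i→k.
A3 = A2; e.g. j (Alice) has no edge into A2. Fixed point.
Alice's winning region = {h, i, k}.

h, i, k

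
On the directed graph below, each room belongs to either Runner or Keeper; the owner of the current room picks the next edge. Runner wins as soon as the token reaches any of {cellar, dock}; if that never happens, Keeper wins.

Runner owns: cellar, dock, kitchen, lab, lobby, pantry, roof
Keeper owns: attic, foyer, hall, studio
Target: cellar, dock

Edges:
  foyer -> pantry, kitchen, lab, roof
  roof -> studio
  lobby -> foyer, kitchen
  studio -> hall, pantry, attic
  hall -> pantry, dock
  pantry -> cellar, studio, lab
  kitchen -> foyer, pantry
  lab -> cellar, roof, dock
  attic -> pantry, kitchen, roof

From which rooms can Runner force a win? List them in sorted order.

cellar, dock, hall, kitchen, lab, lobby, pantry

A0 = {cellar, dock}
A1: add {lab, pantry} — pantry (Runner) has pantry→cellar; lab (Runner) has lab→cellar.
A2: add {hall, kitchen} — hall (Keeper): all of {pantry, dock} already in; kitchen (Runner) has kitchen→pantry.
A3: add {lobby} — lobby (Runner) has lobby→kitchen.
A4 = A3; e.g. foyer (Keeper) can still go to roof. Fixed point.
Runner's winning region = {cellar, dock, hall, kitchen, lab, lobby, pantry}.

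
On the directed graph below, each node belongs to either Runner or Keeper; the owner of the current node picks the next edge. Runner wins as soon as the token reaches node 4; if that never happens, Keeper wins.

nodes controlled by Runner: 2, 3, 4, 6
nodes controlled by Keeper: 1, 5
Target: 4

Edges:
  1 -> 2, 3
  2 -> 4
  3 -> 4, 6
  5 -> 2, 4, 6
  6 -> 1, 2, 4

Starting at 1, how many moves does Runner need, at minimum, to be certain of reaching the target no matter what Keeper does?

2

A0 = {4}
A1: add {2, 3, 6} — 2 (Runner) has 2→4; 3 (Runner) has 3→4; 6 (Runner) has 6→4.
A2: add {1, 5} — 1 (Keeper): all of {2, 3} already in; 5 (Keeper): all of {2, 4, 6} already in.
A2 = all vertices. Fixed point.
1 enters the attractor at level 2, so Runner can force the target in 2 moves from there.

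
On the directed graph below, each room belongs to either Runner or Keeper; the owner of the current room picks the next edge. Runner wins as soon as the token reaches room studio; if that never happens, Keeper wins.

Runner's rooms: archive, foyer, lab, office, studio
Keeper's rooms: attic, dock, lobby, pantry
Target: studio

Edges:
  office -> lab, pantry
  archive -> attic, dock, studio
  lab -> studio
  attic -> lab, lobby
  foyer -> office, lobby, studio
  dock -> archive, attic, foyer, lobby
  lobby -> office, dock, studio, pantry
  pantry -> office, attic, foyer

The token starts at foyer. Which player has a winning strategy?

A0 = {studio}
A1: add {archive, foyer, lab} — archive (Runner) has archive→studio; lab (Runner) has lab→studio; foyer (Runner) has foyer→studio.
foyer ∈ A1, so Runner can force the target.

Runner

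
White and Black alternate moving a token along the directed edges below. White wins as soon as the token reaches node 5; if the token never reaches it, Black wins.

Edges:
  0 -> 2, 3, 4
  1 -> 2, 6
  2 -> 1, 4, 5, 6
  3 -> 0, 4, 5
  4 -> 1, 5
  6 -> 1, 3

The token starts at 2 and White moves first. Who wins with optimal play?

Track states (vertex, player-to-move).
A0 = {(5,White), (5,Black)}
A1: add {(2,White), (3,White), (4,White)}.
(2,White) ∈ A1 ⇒ White forces the target.

White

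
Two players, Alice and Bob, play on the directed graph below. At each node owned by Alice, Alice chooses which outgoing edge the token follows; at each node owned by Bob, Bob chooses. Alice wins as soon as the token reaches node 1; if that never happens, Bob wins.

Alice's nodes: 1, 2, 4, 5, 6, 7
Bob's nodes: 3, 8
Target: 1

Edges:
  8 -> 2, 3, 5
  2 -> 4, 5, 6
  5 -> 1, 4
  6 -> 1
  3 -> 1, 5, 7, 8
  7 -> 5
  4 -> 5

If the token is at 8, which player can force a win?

Bob

A0 = {1}
A1: add {5, 6} — 5 (Alice) has 5→1; 6 (Alice) has 6→1.
A2: add {2, 4, 7} — 2 (Alice) has 2→5; 4 (Alice) has 4→5; 7 (Alice) has 7→5.
A3 = A2; e.g. 3 (Bob) can still go to 8. Fixed point.
8 never enters the attractor, so Bob can avoid the target forever.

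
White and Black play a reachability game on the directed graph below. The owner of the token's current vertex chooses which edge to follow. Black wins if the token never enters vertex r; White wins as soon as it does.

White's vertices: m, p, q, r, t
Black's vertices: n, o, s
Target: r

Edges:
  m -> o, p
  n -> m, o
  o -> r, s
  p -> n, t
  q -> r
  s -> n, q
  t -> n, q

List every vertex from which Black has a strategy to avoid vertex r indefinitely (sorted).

n, o, s

A0 = {r}
A1: add {q} — q (White) has q→r.
A2: add {t} — t (White) has t→q.
A3: add {p} — p (White) has p→t.
A4: add {m} — m (White) has m→p.
A5 = A4; e.g. n (Black) can still go to o. Fixed point.
White's attractor = {m, p, q, r, t}; Black avoids the target exactly from the complement.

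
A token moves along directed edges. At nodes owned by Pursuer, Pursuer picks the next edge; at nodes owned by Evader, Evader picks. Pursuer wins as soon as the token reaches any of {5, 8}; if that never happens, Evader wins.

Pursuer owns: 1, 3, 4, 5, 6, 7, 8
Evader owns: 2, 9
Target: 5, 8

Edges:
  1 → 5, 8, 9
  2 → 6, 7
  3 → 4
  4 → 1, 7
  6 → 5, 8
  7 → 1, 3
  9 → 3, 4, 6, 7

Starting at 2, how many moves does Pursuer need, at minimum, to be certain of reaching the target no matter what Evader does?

A0 = {5, 8}
A1: add {1, 6} — 1 (Pursuer) has 1→5; 6 (Pursuer) has 6→5.
A2: add {4, 7} — 4 (Pursuer) has 4→1; 7 (Pursuer) has 7→1.
A3: add {2, 3} — 2 (Evader): all of {6, 7} already in; 3 (Pursuer) has 3→4.
2 enters the attractor at level 3, so Pursuer can force the target in 3 moves from there.

3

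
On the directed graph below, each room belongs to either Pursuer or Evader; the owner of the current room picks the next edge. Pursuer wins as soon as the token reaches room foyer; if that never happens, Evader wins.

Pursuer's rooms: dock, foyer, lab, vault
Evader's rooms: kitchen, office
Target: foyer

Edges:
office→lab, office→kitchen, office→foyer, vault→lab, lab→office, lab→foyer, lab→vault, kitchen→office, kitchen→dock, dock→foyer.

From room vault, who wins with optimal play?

A0 = {foyer}
A1: add {dock, lab} — lab (Pursuer) has lab→foyer; dock (Pursuer) has dock→foyer.
A2: add {vault} — vault (Pursuer) has vault→lab.
A3 = A2; e.g. kitchen (Evader) can still go to office. Fixed point.
vault ∈ A2, so Pursuer can force the target.

Pursuer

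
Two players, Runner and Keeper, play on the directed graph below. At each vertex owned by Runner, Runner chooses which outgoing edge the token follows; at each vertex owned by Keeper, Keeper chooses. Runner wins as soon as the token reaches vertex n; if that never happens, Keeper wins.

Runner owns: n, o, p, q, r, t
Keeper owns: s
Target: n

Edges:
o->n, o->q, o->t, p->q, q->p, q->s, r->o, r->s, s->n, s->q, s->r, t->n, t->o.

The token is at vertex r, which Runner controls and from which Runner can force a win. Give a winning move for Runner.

A0 = {n}
A1: add {o, t} — o (Runner) has o→n; t (Runner) has t→n.
A2: add {r} — r (Runner) has r→o.
A3 = A2; e.g. p (Runner) has no edge into A2. Fixed point.
From r, successor o is in the attractor (rank 1); the other successor s is not.

o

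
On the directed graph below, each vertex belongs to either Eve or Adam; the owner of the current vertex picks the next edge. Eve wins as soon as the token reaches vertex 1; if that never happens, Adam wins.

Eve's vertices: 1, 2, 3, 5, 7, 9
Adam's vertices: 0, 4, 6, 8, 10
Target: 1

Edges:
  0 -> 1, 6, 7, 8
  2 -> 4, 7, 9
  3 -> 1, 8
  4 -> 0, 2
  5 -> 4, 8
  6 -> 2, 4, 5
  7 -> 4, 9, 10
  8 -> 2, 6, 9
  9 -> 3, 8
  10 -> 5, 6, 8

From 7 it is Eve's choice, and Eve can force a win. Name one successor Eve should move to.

9

A0 = {1}
A1: add {3} — 3 (Eve) has 3→1.
A2: add {9} — 9 (Eve) has 9→3.
A3: add {2, 7} — 2 (Eve) has 2→9; 7 (Eve) has 7→9.
A4 = A3; e.g. 0 (Adam) can still go to 6. Fixed point.
From 7, successor 9 is in the attractor (rank 2); the other successors 4, 10 are not.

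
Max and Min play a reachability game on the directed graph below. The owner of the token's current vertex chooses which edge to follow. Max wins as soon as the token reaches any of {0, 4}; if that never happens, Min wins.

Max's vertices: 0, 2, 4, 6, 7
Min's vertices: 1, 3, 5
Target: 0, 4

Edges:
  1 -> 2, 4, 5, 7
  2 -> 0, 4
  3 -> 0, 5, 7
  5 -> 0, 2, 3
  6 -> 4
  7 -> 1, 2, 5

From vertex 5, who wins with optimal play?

A0 = {0, 4}
A1: add {2, 6} — 2 (Max) has 2→0; 6 (Max) has 6→4.
A2: add {7} — 7 (Max) has 7→2.
A3 = A2; e.g. 1 (Min) can still go to 5. Fixed point.
5 never enters the attractor, so Min can avoid the target forever.

Min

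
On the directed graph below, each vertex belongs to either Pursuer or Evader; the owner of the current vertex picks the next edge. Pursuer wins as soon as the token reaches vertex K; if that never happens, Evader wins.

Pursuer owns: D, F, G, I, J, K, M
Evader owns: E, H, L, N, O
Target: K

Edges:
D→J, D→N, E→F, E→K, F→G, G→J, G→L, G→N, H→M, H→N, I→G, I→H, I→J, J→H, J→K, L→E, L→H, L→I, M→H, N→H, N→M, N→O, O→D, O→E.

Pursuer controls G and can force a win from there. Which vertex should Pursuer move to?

A0 = {K}
A1: add {J} — J (Pursuer) has J→K.
A2: add {D, G, I} — D (Pursuer) has D→J; G (Pursuer) has G→J; I (Pursuer) has I→J.
A3: add {F} — F (Pursuer) has F→G.
A4: add {E} — E (Evader): all of {F, K} already in.
A5: add {O} — O (Evader): all of {D, E} already in.
A6 = A5; e.g. H (Evader) can still go to M. Fixed point.
From G, successor J is in the attractor (rank 1); the other successors L, N are not.

J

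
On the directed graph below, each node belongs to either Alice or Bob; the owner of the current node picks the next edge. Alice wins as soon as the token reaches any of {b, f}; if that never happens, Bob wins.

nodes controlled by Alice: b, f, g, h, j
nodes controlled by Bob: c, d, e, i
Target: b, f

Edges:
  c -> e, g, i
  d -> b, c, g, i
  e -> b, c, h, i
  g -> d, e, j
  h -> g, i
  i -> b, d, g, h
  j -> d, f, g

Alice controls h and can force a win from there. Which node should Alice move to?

g

A0 = {b, f}
A1: add {j} — j (Alice) has j→f.
A2: add {g} — g (Alice) has g→j.
A3: add {h} — h (Alice) has h→g.
A4 = A3; e.g. c (Bob) can still go to e. Fixed point.
From h, successor g is in the attractor (rank 2); the other successor i is not.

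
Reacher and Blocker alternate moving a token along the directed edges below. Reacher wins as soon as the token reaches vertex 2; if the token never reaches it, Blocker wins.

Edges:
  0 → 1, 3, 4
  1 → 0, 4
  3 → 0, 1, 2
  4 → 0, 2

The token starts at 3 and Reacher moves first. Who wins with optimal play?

Reacher

Track states (vertex, player-to-move).
A0 = {(2,Reacher), (2,Blocker)}
A1: add {(3,Reacher), (4,Reacher)}.
(3,Reacher) ∈ A1 ⇒ Reacher forces the target.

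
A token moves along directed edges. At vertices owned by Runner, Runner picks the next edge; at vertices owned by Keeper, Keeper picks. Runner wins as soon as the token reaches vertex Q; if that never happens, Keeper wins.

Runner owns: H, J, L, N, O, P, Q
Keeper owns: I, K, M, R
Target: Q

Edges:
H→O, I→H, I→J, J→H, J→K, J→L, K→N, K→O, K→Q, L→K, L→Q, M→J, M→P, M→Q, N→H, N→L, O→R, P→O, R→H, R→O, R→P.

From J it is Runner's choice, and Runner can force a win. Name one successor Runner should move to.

L

A0 = {Q}
A1: add {L} — L (Runner) has L→Q.
A2: add {J, N} — J (Runner) has J→L; N (Runner) has N→L.
A3 = A2; e.g. H (Runner) has no edge into A2. Fixed point.
From J, successor L is in the attractor (rank 1); the other successors H, K are not.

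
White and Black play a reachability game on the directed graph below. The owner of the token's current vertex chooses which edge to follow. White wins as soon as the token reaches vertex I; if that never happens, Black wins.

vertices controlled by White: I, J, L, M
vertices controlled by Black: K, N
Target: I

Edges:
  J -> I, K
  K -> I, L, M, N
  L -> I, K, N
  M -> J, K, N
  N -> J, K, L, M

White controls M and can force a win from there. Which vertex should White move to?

J

A0 = {I}
A1: add {J, L} — J (White) has J→I; L (White) has L→I.
A2: add {M} — M (White) has M→J.
A3 = A2; e.g. K (Black) can still go to N. Fixed point.
From M, successor J is in the attractor (rank 1); the other successors K, N are not.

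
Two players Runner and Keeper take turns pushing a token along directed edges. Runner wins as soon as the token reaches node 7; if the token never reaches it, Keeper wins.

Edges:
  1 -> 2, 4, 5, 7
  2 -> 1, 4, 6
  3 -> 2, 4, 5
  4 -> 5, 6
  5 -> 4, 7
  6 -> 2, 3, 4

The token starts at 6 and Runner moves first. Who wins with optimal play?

Track states (vertex, player-to-move).
A0 = {(7,Runner), (7,Keeper)}
A1: add {(1,Runner), (5,Runner)}.
A2 = A1; e.g. (1,Keeper) stays out. (6,Runner) never enters ⇒ Keeper avoids the target.

Keeper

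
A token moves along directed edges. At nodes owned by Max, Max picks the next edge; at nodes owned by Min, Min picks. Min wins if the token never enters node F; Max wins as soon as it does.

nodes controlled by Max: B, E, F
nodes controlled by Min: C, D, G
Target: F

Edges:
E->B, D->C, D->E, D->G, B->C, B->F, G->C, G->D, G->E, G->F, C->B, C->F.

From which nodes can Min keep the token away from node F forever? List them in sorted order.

A0 = {F}
A1: add {B} — B (Max) has B→F.
A2: add {C, E} — C (Min): all of {B, F} already in; E (Max) has E→B.
A3 = A2; e.g. D (Min) can still go to G. Fixed point.
Max's attractor = {B, C, E, F}; Min avoids the target exactly from the complement.

D, G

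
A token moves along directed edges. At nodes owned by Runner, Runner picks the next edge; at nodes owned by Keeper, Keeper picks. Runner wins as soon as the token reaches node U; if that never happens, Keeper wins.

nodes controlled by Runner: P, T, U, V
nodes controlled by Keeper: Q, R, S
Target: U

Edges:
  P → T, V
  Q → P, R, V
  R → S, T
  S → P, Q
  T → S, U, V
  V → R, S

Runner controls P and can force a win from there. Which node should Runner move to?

A0 = {U}
A1: add {T} — T (Runner) has T→U.
A2: add {P} — P (Runner) has P→T.
A3 = A2; e.g. Q (Keeper) can still go to R. Fixed point.
From P, successor T is in the attractor (rank 1); the other successor V is not.

T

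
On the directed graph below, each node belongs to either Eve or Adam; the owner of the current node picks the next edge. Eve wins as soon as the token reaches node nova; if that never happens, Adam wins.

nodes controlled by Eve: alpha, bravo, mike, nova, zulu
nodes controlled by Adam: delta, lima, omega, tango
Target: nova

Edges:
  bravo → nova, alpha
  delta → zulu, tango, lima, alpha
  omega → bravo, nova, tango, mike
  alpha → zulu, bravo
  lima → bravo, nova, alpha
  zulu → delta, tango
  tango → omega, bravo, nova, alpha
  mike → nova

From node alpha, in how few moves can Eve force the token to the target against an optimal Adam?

A0 = {nova}
A1: add {bravo, mike} — bravo (Eve) has bravo→nova; mike (Eve) has mike→nova.
A2: add {alpha} — alpha (Eve) has alpha→bravo.
alpha enters the attractor at level 2, so Eve can force the target in 2 moves from there.

2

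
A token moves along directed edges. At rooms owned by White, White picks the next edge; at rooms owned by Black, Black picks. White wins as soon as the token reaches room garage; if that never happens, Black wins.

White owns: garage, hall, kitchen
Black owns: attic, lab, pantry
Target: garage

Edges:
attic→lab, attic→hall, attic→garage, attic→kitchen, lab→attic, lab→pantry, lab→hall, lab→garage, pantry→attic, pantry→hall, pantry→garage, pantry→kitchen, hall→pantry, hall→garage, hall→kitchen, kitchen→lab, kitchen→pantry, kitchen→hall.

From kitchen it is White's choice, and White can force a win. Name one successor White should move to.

A0 = {garage}
A1: add {hall} — hall (White) has hall→garage.
A2: add {kitchen} — kitchen (White) has kitchen→hall.
A3 = A2; e.g. attic (Black) can still go to lab. Fixed point.
From kitchen, successor hall is in the attractor (rank 1); the other successors lab, pantry are not.

hall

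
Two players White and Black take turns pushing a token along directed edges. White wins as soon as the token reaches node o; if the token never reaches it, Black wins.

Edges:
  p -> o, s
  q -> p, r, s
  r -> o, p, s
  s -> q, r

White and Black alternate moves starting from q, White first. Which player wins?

Black

Track states (vertex, player-to-move).
A0 = {(o,White), (o,Black)}
A1: add {(p,White), (r,White)}.
A2 = A1; e.g. (p,Black) stays out. (q,White) never enters ⇒ Black avoids the target.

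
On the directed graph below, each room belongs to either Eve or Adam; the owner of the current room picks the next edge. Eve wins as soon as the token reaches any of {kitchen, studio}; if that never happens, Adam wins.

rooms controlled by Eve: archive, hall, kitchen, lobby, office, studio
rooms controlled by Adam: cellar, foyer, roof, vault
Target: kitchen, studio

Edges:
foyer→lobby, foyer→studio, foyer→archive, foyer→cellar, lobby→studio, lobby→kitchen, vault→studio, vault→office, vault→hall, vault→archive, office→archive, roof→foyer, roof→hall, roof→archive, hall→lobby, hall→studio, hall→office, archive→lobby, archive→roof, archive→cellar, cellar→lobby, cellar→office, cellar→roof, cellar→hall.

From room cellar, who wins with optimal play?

Adam

A0 = {kitchen, studio}
A1: add {hall, lobby} — lobby (Eve) has lobby→studio; hall (Eve) has hall→studio.
A2: add {archive} — archive (Eve) has archive→lobby.
A3: add {office} — office (Eve) has office→archive.
A4: add {vault} — vault (Adam): all of {studio, office, hall, archive} already in.
A5 = A4; e.g. foyer (Adam) can still go to cellar. Fixed point.
cellar never enters the attractor, so Adam can avoid the target forever.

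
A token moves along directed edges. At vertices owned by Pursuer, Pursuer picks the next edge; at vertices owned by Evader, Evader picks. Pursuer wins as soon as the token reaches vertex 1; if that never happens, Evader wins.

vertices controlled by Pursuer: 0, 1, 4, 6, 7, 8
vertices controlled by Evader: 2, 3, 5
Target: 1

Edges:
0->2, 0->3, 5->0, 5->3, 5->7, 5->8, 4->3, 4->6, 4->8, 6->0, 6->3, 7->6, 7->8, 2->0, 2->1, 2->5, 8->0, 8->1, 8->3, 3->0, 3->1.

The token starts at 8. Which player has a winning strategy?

A0 = {1}
A1: add {8} — 8 (Pursuer) has 8→1.
8 ∈ A1, so Pursuer can force the target.

Pursuer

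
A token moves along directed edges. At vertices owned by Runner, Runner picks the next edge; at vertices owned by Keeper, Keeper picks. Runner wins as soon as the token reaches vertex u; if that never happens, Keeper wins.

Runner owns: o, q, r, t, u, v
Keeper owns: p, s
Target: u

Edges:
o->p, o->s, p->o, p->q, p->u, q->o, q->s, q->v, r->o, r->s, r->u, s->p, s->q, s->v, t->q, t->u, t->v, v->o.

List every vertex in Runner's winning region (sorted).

r, t, u

A0 = {u}
A1: add {r, t} — r (Runner) has r→u; t (Runner) has t→u.
A2 = A1; e.g. o (Runner) has no edge into A1. Fixed point.
Runner's winning region = {r, t, u}.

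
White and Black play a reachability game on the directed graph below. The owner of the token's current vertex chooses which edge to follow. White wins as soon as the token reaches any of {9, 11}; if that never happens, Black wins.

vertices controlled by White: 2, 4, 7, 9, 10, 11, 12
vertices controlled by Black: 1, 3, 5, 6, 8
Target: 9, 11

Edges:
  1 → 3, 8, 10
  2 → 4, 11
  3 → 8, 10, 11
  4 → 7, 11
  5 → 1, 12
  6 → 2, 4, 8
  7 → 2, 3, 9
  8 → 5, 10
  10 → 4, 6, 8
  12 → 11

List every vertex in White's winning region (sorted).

A0 = {9, 11}
A1: add {2, 4, 7, 12} — 2 (White) has 2→11; 4 (White) has 4→11; 7 (White) has 7→9; 12 (White) has 12→11.
A2: add {10} — 10 (White) has 10→4.
A3 = A2; e.g. 1 (Black) can still go to 3. Fixed point.
White's winning region = {2, 4, 7, 9, 10, 11, 12}.

2, 4, 7, 9, 10, 11, 12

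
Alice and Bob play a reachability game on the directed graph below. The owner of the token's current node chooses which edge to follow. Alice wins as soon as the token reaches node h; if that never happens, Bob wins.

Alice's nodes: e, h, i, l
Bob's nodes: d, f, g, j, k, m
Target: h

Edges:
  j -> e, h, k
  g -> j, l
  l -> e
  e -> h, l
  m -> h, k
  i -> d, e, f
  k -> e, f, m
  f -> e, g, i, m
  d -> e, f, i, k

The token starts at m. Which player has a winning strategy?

Bob

A0 = {h}
A1: add {e} — e (Alice) has e→h.
A2: add {i, l} — i (Alice) has i→e; l (Alice) has l→e.
A3 = A2; e.g. d (Bob) can still go to f. Fixed point.
m never enters the attractor, so Bob can avoid the target forever.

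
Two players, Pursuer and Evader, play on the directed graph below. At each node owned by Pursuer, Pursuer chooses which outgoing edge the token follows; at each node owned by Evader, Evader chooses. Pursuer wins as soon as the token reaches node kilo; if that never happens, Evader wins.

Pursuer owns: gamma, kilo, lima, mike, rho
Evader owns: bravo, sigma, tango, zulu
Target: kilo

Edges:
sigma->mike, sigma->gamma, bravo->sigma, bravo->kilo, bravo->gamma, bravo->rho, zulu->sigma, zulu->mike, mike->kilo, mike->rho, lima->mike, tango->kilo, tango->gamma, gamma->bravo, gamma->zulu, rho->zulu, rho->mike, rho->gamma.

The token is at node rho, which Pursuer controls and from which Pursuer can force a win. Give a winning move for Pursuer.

A0 = {kilo}
A1: add {mike} — mike (Pursuer) has mike→kilo.
A2: add {lima, rho} — lima (Pursuer) has lima→mike; rho (Pursuer) has rho→mike.
A3 = A2; e.g. sigma (Evader) can still go to gamma. Fixed point.
From rho, successor mike is in the attractor (rank 1); the other successors gamma, zulu are not.

mike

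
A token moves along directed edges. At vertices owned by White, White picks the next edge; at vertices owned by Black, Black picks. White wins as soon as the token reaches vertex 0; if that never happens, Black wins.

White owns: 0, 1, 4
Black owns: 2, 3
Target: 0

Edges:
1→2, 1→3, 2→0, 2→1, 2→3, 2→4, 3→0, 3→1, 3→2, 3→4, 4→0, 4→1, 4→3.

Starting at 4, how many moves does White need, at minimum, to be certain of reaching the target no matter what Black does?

A0 = {0}
A1: add {4} — 4 (White) has 4→0.
A2 = A1; e.g. 1 (White) has no edge into A1. Fixed point.
4 enters the attractor at level 1, so White can force the target in 1 move from there.

1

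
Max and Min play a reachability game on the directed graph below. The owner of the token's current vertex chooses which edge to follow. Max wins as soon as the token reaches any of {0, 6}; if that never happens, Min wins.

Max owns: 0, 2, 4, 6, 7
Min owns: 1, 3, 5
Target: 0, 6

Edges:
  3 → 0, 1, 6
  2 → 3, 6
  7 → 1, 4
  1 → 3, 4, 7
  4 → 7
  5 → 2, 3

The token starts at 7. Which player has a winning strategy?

Min

A0 = {0, 6}
A1: add {2} — 2 (Max) has 2→6.
A2 = A1; e.g. 1 (Min) can still go to 3. Fixed point.
7 never enters the attractor, so Min can avoid the target forever.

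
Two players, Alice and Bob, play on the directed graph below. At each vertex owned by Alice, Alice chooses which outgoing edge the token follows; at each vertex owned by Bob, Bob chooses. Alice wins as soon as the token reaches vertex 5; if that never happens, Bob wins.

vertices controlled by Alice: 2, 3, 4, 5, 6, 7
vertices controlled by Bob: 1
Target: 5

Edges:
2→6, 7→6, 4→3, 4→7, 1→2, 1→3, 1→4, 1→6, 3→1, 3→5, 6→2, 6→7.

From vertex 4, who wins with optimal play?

Alice

A0 = {5}
A1: add {3} — 3 (Alice) has 3→5.
A2: add {4} — 4 (Alice) has 4→3.
A3 = A2; e.g. 1 (Bob) can still go to 2. Fixed point.
4 ∈ A2, so Alice can force the target.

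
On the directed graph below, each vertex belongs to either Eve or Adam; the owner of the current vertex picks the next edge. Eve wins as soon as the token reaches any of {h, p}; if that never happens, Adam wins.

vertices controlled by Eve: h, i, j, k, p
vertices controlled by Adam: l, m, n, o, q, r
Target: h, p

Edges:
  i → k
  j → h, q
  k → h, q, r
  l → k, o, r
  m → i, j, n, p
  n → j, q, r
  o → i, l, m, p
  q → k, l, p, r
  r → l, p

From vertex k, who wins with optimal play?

A0 = {h, p}
A1: add {j, k} — j (Eve) has j→h; k (Eve) has k→h.
k ∈ A1, so Eve can force the target.

Eve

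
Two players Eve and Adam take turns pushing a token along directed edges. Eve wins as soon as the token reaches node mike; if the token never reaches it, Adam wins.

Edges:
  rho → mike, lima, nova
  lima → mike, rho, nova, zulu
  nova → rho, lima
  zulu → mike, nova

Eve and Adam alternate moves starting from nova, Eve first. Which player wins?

Adam

Track states (vertex, player-to-move).
A0 = {(mike,Eve), (mike,Adam)}
A1: add {(rho,Eve), (lima,Eve), (zulu,Eve)}.
A2: add {(nova,Adam)}.
A3 = A2; e.g. (rho,Adam) stays out. (nova,Eve) never enters ⇒ Adam avoids the target.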